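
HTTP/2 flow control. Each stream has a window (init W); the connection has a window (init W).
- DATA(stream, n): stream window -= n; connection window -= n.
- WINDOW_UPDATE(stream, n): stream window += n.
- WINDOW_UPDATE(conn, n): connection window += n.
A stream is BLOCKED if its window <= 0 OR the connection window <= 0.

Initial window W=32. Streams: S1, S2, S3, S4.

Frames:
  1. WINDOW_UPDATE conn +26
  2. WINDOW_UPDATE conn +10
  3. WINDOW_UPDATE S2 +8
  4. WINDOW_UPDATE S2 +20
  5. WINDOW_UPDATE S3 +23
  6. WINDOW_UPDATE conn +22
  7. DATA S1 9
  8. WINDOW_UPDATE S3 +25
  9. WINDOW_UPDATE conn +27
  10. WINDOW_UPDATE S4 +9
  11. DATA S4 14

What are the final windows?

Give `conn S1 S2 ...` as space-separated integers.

Op 1: conn=58 S1=32 S2=32 S3=32 S4=32 blocked=[]
Op 2: conn=68 S1=32 S2=32 S3=32 S4=32 blocked=[]
Op 3: conn=68 S1=32 S2=40 S3=32 S4=32 blocked=[]
Op 4: conn=68 S1=32 S2=60 S3=32 S4=32 blocked=[]
Op 5: conn=68 S1=32 S2=60 S3=55 S4=32 blocked=[]
Op 6: conn=90 S1=32 S2=60 S3=55 S4=32 blocked=[]
Op 7: conn=81 S1=23 S2=60 S3=55 S4=32 blocked=[]
Op 8: conn=81 S1=23 S2=60 S3=80 S4=32 blocked=[]
Op 9: conn=108 S1=23 S2=60 S3=80 S4=32 blocked=[]
Op 10: conn=108 S1=23 S2=60 S3=80 S4=41 blocked=[]
Op 11: conn=94 S1=23 S2=60 S3=80 S4=27 blocked=[]

Answer: 94 23 60 80 27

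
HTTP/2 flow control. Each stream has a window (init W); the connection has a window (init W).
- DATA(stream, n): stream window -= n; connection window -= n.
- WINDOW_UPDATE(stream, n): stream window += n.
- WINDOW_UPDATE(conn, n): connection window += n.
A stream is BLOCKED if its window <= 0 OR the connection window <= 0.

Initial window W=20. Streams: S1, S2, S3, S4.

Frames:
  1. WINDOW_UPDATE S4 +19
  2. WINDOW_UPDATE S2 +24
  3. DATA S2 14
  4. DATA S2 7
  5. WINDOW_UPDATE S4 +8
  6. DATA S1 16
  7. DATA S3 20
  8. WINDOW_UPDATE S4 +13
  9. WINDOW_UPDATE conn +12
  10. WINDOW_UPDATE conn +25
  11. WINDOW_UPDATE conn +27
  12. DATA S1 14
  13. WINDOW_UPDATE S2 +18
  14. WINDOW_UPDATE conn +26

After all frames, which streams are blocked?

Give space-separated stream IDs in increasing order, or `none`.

Answer: S1 S3

Derivation:
Op 1: conn=20 S1=20 S2=20 S3=20 S4=39 blocked=[]
Op 2: conn=20 S1=20 S2=44 S3=20 S4=39 blocked=[]
Op 3: conn=6 S1=20 S2=30 S3=20 S4=39 blocked=[]
Op 4: conn=-1 S1=20 S2=23 S3=20 S4=39 blocked=[1, 2, 3, 4]
Op 5: conn=-1 S1=20 S2=23 S3=20 S4=47 blocked=[1, 2, 3, 4]
Op 6: conn=-17 S1=4 S2=23 S3=20 S4=47 blocked=[1, 2, 3, 4]
Op 7: conn=-37 S1=4 S2=23 S3=0 S4=47 blocked=[1, 2, 3, 4]
Op 8: conn=-37 S1=4 S2=23 S3=0 S4=60 blocked=[1, 2, 3, 4]
Op 9: conn=-25 S1=4 S2=23 S3=0 S4=60 blocked=[1, 2, 3, 4]
Op 10: conn=0 S1=4 S2=23 S3=0 S4=60 blocked=[1, 2, 3, 4]
Op 11: conn=27 S1=4 S2=23 S3=0 S4=60 blocked=[3]
Op 12: conn=13 S1=-10 S2=23 S3=0 S4=60 blocked=[1, 3]
Op 13: conn=13 S1=-10 S2=41 S3=0 S4=60 blocked=[1, 3]
Op 14: conn=39 S1=-10 S2=41 S3=0 S4=60 blocked=[1, 3]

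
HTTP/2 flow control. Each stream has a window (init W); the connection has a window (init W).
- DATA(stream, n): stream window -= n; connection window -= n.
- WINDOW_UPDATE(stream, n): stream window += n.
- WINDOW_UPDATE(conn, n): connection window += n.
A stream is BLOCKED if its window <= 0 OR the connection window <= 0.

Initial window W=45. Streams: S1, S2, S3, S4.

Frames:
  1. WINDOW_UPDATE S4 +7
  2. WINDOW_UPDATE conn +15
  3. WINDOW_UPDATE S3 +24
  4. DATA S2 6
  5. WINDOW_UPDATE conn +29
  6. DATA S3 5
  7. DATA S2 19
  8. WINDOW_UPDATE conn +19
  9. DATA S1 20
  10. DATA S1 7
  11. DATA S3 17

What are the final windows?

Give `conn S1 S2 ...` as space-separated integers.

Answer: 34 18 20 47 52

Derivation:
Op 1: conn=45 S1=45 S2=45 S3=45 S4=52 blocked=[]
Op 2: conn=60 S1=45 S2=45 S3=45 S4=52 blocked=[]
Op 3: conn=60 S1=45 S2=45 S3=69 S4=52 blocked=[]
Op 4: conn=54 S1=45 S2=39 S3=69 S4=52 blocked=[]
Op 5: conn=83 S1=45 S2=39 S3=69 S4=52 blocked=[]
Op 6: conn=78 S1=45 S2=39 S3=64 S4=52 blocked=[]
Op 7: conn=59 S1=45 S2=20 S3=64 S4=52 blocked=[]
Op 8: conn=78 S1=45 S2=20 S3=64 S4=52 blocked=[]
Op 9: conn=58 S1=25 S2=20 S3=64 S4=52 blocked=[]
Op 10: conn=51 S1=18 S2=20 S3=64 S4=52 blocked=[]
Op 11: conn=34 S1=18 S2=20 S3=47 S4=52 blocked=[]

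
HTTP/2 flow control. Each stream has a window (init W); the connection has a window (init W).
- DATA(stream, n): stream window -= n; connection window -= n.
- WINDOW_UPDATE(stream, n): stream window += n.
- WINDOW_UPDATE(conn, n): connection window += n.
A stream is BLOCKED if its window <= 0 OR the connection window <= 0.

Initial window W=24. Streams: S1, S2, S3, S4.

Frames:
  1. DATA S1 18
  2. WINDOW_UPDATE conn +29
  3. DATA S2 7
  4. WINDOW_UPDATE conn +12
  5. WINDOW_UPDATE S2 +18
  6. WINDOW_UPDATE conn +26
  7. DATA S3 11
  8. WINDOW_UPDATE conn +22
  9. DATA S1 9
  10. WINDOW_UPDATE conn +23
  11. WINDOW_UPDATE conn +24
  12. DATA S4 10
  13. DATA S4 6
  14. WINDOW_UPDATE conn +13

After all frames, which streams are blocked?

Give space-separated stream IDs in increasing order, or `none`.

Op 1: conn=6 S1=6 S2=24 S3=24 S4=24 blocked=[]
Op 2: conn=35 S1=6 S2=24 S3=24 S4=24 blocked=[]
Op 3: conn=28 S1=6 S2=17 S3=24 S4=24 blocked=[]
Op 4: conn=40 S1=6 S2=17 S3=24 S4=24 blocked=[]
Op 5: conn=40 S1=6 S2=35 S3=24 S4=24 blocked=[]
Op 6: conn=66 S1=6 S2=35 S3=24 S4=24 blocked=[]
Op 7: conn=55 S1=6 S2=35 S3=13 S4=24 blocked=[]
Op 8: conn=77 S1=6 S2=35 S3=13 S4=24 blocked=[]
Op 9: conn=68 S1=-3 S2=35 S3=13 S4=24 blocked=[1]
Op 10: conn=91 S1=-3 S2=35 S3=13 S4=24 blocked=[1]
Op 11: conn=115 S1=-3 S2=35 S3=13 S4=24 blocked=[1]
Op 12: conn=105 S1=-3 S2=35 S3=13 S4=14 blocked=[1]
Op 13: conn=99 S1=-3 S2=35 S3=13 S4=8 blocked=[1]
Op 14: conn=112 S1=-3 S2=35 S3=13 S4=8 blocked=[1]

Answer: S1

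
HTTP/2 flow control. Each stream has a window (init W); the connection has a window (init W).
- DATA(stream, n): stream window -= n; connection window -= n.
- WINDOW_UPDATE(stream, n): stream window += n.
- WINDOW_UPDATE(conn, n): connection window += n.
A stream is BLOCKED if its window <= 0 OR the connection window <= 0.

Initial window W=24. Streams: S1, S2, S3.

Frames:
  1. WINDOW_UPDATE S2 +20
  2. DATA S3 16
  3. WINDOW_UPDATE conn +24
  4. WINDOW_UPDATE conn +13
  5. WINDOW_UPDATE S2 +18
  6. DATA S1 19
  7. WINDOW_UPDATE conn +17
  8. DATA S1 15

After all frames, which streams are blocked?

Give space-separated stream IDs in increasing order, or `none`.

Op 1: conn=24 S1=24 S2=44 S3=24 blocked=[]
Op 2: conn=8 S1=24 S2=44 S3=8 blocked=[]
Op 3: conn=32 S1=24 S2=44 S3=8 blocked=[]
Op 4: conn=45 S1=24 S2=44 S3=8 blocked=[]
Op 5: conn=45 S1=24 S2=62 S3=8 blocked=[]
Op 6: conn=26 S1=5 S2=62 S3=8 blocked=[]
Op 7: conn=43 S1=5 S2=62 S3=8 blocked=[]
Op 8: conn=28 S1=-10 S2=62 S3=8 blocked=[1]

Answer: S1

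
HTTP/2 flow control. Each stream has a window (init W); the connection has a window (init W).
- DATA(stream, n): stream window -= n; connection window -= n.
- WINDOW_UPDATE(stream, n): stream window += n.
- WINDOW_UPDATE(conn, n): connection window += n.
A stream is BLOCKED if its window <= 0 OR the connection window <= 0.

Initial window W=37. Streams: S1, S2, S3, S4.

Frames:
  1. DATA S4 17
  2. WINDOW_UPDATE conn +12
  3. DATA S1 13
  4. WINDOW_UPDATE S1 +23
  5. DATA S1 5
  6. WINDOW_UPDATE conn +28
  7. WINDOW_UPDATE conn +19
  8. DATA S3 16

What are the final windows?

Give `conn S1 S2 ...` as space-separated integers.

Op 1: conn=20 S1=37 S2=37 S3=37 S4=20 blocked=[]
Op 2: conn=32 S1=37 S2=37 S3=37 S4=20 blocked=[]
Op 3: conn=19 S1=24 S2=37 S3=37 S4=20 blocked=[]
Op 4: conn=19 S1=47 S2=37 S3=37 S4=20 blocked=[]
Op 5: conn=14 S1=42 S2=37 S3=37 S4=20 blocked=[]
Op 6: conn=42 S1=42 S2=37 S3=37 S4=20 blocked=[]
Op 7: conn=61 S1=42 S2=37 S3=37 S4=20 blocked=[]
Op 8: conn=45 S1=42 S2=37 S3=21 S4=20 blocked=[]

Answer: 45 42 37 21 20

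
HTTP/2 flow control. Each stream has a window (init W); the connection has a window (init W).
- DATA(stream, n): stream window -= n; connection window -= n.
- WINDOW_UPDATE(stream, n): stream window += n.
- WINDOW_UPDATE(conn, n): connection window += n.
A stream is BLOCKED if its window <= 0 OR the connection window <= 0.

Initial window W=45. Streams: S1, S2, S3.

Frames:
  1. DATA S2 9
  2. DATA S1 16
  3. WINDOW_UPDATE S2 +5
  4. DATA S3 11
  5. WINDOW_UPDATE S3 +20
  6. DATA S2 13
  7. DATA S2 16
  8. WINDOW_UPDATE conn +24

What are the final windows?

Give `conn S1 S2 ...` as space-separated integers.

Op 1: conn=36 S1=45 S2=36 S3=45 blocked=[]
Op 2: conn=20 S1=29 S2=36 S3=45 blocked=[]
Op 3: conn=20 S1=29 S2=41 S3=45 blocked=[]
Op 4: conn=9 S1=29 S2=41 S3=34 blocked=[]
Op 5: conn=9 S1=29 S2=41 S3=54 blocked=[]
Op 6: conn=-4 S1=29 S2=28 S3=54 blocked=[1, 2, 3]
Op 7: conn=-20 S1=29 S2=12 S3=54 blocked=[1, 2, 3]
Op 8: conn=4 S1=29 S2=12 S3=54 blocked=[]

Answer: 4 29 12 54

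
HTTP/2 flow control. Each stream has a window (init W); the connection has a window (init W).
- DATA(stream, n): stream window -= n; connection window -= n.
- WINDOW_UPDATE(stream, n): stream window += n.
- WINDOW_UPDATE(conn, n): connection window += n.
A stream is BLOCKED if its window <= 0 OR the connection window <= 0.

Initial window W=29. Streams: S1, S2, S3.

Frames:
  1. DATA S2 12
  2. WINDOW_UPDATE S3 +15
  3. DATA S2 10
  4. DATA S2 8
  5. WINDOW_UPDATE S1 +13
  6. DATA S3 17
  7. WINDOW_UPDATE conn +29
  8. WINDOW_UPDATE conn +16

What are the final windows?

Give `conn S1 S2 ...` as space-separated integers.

Answer: 27 42 -1 27

Derivation:
Op 1: conn=17 S1=29 S2=17 S3=29 blocked=[]
Op 2: conn=17 S1=29 S2=17 S3=44 blocked=[]
Op 3: conn=7 S1=29 S2=7 S3=44 blocked=[]
Op 4: conn=-1 S1=29 S2=-1 S3=44 blocked=[1, 2, 3]
Op 5: conn=-1 S1=42 S2=-1 S3=44 blocked=[1, 2, 3]
Op 6: conn=-18 S1=42 S2=-1 S3=27 blocked=[1, 2, 3]
Op 7: conn=11 S1=42 S2=-1 S3=27 blocked=[2]
Op 8: conn=27 S1=42 S2=-1 S3=27 blocked=[2]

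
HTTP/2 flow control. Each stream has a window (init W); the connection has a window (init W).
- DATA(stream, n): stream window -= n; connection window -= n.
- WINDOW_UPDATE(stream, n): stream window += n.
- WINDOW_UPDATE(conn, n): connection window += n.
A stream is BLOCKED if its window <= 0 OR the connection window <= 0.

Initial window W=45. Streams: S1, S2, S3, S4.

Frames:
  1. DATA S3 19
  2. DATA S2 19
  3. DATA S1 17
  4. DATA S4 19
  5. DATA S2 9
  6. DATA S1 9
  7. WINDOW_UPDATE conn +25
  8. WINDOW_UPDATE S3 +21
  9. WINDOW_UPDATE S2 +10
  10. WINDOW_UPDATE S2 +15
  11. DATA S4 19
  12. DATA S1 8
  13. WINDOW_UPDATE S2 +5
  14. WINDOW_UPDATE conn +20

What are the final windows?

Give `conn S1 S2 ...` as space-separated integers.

Op 1: conn=26 S1=45 S2=45 S3=26 S4=45 blocked=[]
Op 2: conn=7 S1=45 S2=26 S3=26 S4=45 blocked=[]
Op 3: conn=-10 S1=28 S2=26 S3=26 S4=45 blocked=[1, 2, 3, 4]
Op 4: conn=-29 S1=28 S2=26 S3=26 S4=26 blocked=[1, 2, 3, 4]
Op 5: conn=-38 S1=28 S2=17 S3=26 S4=26 blocked=[1, 2, 3, 4]
Op 6: conn=-47 S1=19 S2=17 S3=26 S4=26 blocked=[1, 2, 3, 4]
Op 7: conn=-22 S1=19 S2=17 S3=26 S4=26 blocked=[1, 2, 3, 4]
Op 8: conn=-22 S1=19 S2=17 S3=47 S4=26 blocked=[1, 2, 3, 4]
Op 9: conn=-22 S1=19 S2=27 S3=47 S4=26 blocked=[1, 2, 3, 4]
Op 10: conn=-22 S1=19 S2=42 S3=47 S4=26 blocked=[1, 2, 3, 4]
Op 11: conn=-41 S1=19 S2=42 S3=47 S4=7 blocked=[1, 2, 3, 4]
Op 12: conn=-49 S1=11 S2=42 S3=47 S4=7 blocked=[1, 2, 3, 4]
Op 13: conn=-49 S1=11 S2=47 S3=47 S4=7 blocked=[1, 2, 3, 4]
Op 14: conn=-29 S1=11 S2=47 S3=47 S4=7 blocked=[1, 2, 3, 4]

Answer: -29 11 47 47 7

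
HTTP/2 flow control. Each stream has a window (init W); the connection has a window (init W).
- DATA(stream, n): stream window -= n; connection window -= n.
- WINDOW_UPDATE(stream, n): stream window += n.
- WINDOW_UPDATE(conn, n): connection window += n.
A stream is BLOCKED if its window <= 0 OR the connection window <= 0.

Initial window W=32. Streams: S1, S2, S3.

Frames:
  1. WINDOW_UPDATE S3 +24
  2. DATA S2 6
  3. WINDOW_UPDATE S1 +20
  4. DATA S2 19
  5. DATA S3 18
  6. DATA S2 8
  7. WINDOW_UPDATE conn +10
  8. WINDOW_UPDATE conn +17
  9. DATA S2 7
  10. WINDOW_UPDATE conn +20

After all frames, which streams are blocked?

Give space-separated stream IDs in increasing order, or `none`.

Op 1: conn=32 S1=32 S2=32 S3=56 blocked=[]
Op 2: conn=26 S1=32 S2=26 S3=56 blocked=[]
Op 3: conn=26 S1=52 S2=26 S3=56 blocked=[]
Op 4: conn=7 S1=52 S2=7 S3=56 blocked=[]
Op 5: conn=-11 S1=52 S2=7 S3=38 blocked=[1, 2, 3]
Op 6: conn=-19 S1=52 S2=-1 S3=38 blocked=[1, 2, 3]
Op 7: conn=-9 S1=52 S2=-1 S3=38 blocked=[1, 2, 3]
Op 8: conn=8 S1=52 S2=-1 S3=38 blocked=[2]
Op 9: conn=1 S1=52 S2=-8 S3=38 blocked=[2]
Op 10: conn=21 S1=52 S2=-8 S3=38 blocked=[2]

Answer: S2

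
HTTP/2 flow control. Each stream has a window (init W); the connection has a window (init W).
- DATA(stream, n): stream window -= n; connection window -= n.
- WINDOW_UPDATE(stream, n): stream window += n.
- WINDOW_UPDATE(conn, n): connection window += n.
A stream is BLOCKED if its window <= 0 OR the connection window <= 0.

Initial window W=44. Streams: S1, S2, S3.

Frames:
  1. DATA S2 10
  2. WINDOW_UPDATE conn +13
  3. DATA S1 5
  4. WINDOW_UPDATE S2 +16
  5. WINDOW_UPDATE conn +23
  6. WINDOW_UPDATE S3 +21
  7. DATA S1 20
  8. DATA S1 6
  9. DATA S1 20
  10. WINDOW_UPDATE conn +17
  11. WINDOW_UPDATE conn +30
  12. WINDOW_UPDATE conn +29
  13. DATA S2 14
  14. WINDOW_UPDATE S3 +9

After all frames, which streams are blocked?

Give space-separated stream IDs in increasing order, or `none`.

Answer: S1

Derivation:
Op 1: conn=34 S1=44 S2=34 S3=44 blocked=[]
Op 2: conn=47 S1=44 S2=34 S3=44 blocked=[]
Op 3: conn=42 S1=39 S2=34 S3=44 blocked=[]
Op 4: conn=42 S1=39 S2=50 S3=44 blocked=[]
Op 5: conn=65 S1=39 S2=50 S3=44 blocked=[]
Op 6: conn=65 S1=39 S2=50 S3=65 blocked=[]
Op 7: conn=45 S1=19 S2=50 S3=65 blocked=[]
Op 8: conn=39 S1=13 S2=50 S3=65 blocked=[]
Op 9: conn=19 S1=-7 S2=50 S3=65 blocked=[1]
Op 10: conn=36 S1=-7 S2=50 S3=65 blocked=[1]
Op 11: conn=66 S1=-7 S2=50 S3=65 blocked=[1]
Op 12: conn=95 S1=-7 S2=50 S3=65 blocked=[1]
Op 13: conn=81 S1=-7 S2=36 S3=65 blocked=[1]
Op 14: conn=81 S1=-7 S2=36 S3=74 blocked=[1]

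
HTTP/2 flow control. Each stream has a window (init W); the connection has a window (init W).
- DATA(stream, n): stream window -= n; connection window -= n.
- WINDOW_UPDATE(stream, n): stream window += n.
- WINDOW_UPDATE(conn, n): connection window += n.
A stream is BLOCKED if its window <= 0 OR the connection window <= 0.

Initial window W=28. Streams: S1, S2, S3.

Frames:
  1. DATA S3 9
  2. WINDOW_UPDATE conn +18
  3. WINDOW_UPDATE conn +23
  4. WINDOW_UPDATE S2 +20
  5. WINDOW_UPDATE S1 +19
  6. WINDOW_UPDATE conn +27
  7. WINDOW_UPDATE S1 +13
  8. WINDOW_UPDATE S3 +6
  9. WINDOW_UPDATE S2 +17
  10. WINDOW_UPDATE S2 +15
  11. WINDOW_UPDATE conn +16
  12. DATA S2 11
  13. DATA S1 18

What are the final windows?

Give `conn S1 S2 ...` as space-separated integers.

Answer: 74 42 69 25

Derivation:
Op 1: conn=19 S1=28 S2=28 S3=19 blocked=[]
Op 2: conn=37 S1=28 S2=28 S3=19 blocked=[]
Op 3: conn=60 S1=28 S2=28 S3=19 blocked=[]
Op 4: conn=60 S1=28 S2=48 S3=19 blocked=[]
Op 5: conn=60 S1=47 S2=48 S3=19 blocked=[]
Op 6: conn=87 S1=47 S2=48 S3=19 blocked=[]
Op 7: conn=87 S1=60 S2=48 S3=19 blocked=[]
Op 8: conn=87 S1=60 S2=48 S3=25 blocked=[]
Op 9: conn=87 S1=60 S2=65 S3=25 blocked=[]
Op 10: conn=87 S1=60 S2=80 S3=25 blocked=[]
Op 11: conn=103 S1=60 S2=80 S3=25 blocked=[]
Op 12: conn=92 S1=60 S2=69 S3=25 blocked=[]
Op 13: conn=74 S1=42 S2=69 S3=25 blocked=[]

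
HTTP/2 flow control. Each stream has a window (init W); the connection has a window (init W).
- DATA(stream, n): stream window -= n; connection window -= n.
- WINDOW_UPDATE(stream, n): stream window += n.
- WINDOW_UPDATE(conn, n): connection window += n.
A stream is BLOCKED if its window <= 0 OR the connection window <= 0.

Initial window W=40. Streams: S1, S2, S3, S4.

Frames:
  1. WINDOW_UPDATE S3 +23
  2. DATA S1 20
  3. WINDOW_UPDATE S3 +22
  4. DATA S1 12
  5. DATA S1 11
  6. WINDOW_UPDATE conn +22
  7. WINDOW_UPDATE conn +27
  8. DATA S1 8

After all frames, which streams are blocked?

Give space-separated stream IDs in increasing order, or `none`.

Op 1: conn=40 S1=40 S2=40 S3=63 S4=40 blocked=[]
Op 2: conn=20 S1=20 S2=40 S3=63 S4=40 blocked=[]
Op 3: conn=20 S1=20 S2=40 S3=85 S4=40 blocked=[]
Op 4: conn=8 S1=8 S2=40 S3=85 S4=40 blocked=[]
Op 5: conn=-3 S1=-3 S2=40 S3=85 S4=40 blocked=[1, 2, 3, 4]
Op 6: conn=19 S1=-3 S2=40 S3=85 S4=40 blocked=[1]
Op 7: conn=46 S1=-3 S2=40 S3=85 S4=40 blocked=[1]
Op 8: conn=38 S1=-11 S2=40 S3=85 S4=40 blocked=[1]

Answer: S1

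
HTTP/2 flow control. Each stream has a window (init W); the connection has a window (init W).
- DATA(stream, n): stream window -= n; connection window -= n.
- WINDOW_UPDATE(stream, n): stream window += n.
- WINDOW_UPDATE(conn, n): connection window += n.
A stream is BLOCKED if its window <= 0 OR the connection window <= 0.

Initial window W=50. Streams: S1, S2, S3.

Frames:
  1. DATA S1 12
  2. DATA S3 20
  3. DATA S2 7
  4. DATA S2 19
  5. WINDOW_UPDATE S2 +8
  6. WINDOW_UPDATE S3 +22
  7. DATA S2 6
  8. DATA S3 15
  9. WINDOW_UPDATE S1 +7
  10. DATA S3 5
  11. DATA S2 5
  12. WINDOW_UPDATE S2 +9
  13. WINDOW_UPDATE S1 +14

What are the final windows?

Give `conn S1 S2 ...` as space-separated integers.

Answer: -39 59 30 32

Derivation:
Op 1: conn=38 S1=38 S2=50 S3=50 blocked=[]
Op 2: conn=18 S1=38 S2=50 S3=30 blocked=[]
Op 3: conn=11 S1=38 S2=43 S3=30 blocked=[]
Op 4: conn=-8 S1=38 S2=24 S3=30 blocked=[1, 2, 3]
Op 5: conn=-8 S1=38 S2=32 S3=30 blocked=[1, 2, 3]
Op 6: conn=-8 S1=38 S2=32 S3=52 blocked=[1, 2, 3]
Op 7: conn=-14 S1=38 S2=26 S3=52 blocked=[1, 2, 3]
Op 8: conn=-29 S1=38 S2=26 S3=37 blocked=[1, 2, 3]
Op 9: conn=-29 S1=45 S2=26 S3=37 blocked=[1, 2, 3]
Op 10: conn=-34 S1=45 S2=26 S3=32 blocked=[1, 2, 3]
Op 11: conn=-39 S1=45 S2=21 S3=32 blocked=[1, 2, 3]
Op 12: conn=-39 S1=45 S2=30 S3=32 blocked=[1, 2, 3]
Op 13: conn=-39 S1=59 S2=30 S3=32 blocked=[1, 2, 3]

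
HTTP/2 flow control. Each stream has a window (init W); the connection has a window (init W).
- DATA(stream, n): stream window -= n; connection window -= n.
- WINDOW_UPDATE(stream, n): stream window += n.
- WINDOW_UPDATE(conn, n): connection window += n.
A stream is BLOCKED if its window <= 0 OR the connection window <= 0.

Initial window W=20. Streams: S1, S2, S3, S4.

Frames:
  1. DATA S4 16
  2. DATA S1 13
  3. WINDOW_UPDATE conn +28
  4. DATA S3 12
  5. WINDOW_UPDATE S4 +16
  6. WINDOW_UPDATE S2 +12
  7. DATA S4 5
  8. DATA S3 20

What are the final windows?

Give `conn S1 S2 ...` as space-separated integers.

Op 1: conn=4 S1=20 S2=20 S3=20 S4=4 blocked=[]
Op 2: conn=-9 S1=7 S2=20 S3=20 S4=4 blocked=[1, 2, 3, 4]
Op 3: conn=19 S1=7 S2=20 S3=20 S4=4 blocked=[]
Op 4: conn=7 S1=7 S2=20 S3=8 S4=4 blocked=[]
Op 5: conn=7 S1=7 S2=20 S3=8 S4=20 blocked=[]
Op 6: conn=7 S1=7 S2=32 S3=8 S4=20 blocked=[]
Op 7: conn=2 S1=7 S2=32 S3=8 S4=15 blocked=[]
Op 8: conn=-18 S1=7 S2=32 S3=-12 S4=15 blocked=[1, 2, 3, 4]

Answer: -18 7 32 -12 15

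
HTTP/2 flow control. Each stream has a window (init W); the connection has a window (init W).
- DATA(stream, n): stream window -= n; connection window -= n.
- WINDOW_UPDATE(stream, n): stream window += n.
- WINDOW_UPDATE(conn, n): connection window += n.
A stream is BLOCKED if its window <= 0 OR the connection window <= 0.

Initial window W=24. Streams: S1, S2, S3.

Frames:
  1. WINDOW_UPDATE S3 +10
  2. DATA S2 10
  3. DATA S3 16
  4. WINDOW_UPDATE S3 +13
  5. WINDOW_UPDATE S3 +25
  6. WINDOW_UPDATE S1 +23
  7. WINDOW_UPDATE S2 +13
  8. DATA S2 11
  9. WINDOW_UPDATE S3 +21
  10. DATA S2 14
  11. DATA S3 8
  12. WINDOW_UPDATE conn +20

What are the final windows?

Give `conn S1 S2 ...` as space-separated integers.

Op 1: conn=24 S1=24 S2=24 S3=34 blocked=[]
Op 2: conn=14 S1=24 S2=14 S3=34 blocked=[]
Op 3: conn=-2 S1=24 S2=14 S3=18 blocked=[1, 2, 3]
Op 4: conn=-2 S1=24 S2=14 S3=31 blocked=[1, 2, 3]
Op 5: conn=-2 S1=24 S2=14 S3=56 blocked=[1, 2, 3]
Op 6: conn=-2 S1=47 S2=14 S3=56 blocked=[1, 2, 3]
Op 7: conn=-2 S1=47 S2=27 S3=56 blocked=[1, 2, 3]
Op 8: conn=-13 S1=47 S2=16 S3=56 blocked=[1, 2, 3]
Op 9: conn=-13 S1=47 S2=16 S3=77 blocked=[1, 2, 3]
Op 10: conn=-27 S1=47 S2=2 S3=77 blocked=[1, 2, 3]
Op 11: conn=-35 S1=47 S2=2 S3=69 blocked=[1, 2, 3]
Op 12: conn=-15 S1=47 S2=2 S3=69 blocked=[1, 2, 3]

Answer: -15 47 2 69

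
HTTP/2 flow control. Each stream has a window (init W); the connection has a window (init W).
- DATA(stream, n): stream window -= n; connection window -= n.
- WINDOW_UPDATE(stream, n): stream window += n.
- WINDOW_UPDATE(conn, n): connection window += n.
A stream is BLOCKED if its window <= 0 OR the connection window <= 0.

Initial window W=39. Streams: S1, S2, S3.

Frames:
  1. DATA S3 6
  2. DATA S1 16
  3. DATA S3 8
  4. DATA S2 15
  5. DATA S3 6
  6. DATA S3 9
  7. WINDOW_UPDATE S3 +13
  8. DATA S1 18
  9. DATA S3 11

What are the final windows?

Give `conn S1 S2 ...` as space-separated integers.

Op 1: conn=33 S1=39 S2=39 S3=33 blocked=[]
Op 2: conn=17 S1=23 S2=39 S3=33 blocked=[]
Op 3: conn=9 S1=23 S2=39 S3=25 blocked=[]
Op 4: conn=-6 S1=23 S2=24 S3=25 blocked=[1, 2, 3]
Op 5: conn=-12 S1=23 S2=24 S3=19 blocked=[1, 2, 3]
Op 6: conn=-21 S1=23 S2=24 S3=10 blocked=[1, 2, 3]
Op 7: conn=-21 S1=23 S2=24 S3=23 blocked=[1, 2, 3]
Op 8: conn=-39 S1=5 S2=24 S3=23 blocked=[1, 2, 3]
Op 9: conn=-50 S1=5 S2=24 S3=12 blocked=[1, 2, 3]

Answer: -50 5 24 12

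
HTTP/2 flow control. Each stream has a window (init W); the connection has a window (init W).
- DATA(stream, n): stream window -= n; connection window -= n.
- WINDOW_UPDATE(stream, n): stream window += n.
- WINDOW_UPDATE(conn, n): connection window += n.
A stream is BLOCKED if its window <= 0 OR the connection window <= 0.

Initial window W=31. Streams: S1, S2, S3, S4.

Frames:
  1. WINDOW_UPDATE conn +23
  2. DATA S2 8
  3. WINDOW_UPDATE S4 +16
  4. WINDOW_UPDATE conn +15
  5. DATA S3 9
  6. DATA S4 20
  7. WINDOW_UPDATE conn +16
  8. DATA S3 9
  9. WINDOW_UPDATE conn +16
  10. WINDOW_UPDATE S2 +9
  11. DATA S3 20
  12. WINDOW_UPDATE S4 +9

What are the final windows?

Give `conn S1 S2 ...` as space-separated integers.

Op 1: conn=54 S1=31 S2=31 S3=31 S4=31 blocked=[]
Op 2: conn=46 S1=31 S2=23 S3=31 S4=31 blocked=[]
Op 3: conn=46 S1=31 S2=23 S3=31 S4=47 blocked=[]
Op 4: conn=61 S1=31 S2=23 S3=31 S4=47 blocked=[]
Op 5: conn=52 S1=31 S2=23 S3=22 S4=47 blocked=[]
Op 6: conn=32 S1=31 S2=23 S3=22 S4=27 blocked=[]
Op 7: conn=48 S1=31 S2=23 S3=22 S4=27 blocked=[]
Op 8: conn=39 S1=31 S2=23 S3=13 S4=27 blocked=[]
Op 9: conn=55 S1=31 S2=23 S3=13 S4=27 blocked=[]
Op 10: conn=55 S1=31 S2=32 S3=13 S4=27 blocked=[]
Op 11: conn=35 S1=31 S2=32 S3=-7 S4=27 blocked=[3]
Op 12: conn=35 S1=31 S2=32 S3=-7 S4=36 blocked=[3]

Answer: 35 31 32 -7 36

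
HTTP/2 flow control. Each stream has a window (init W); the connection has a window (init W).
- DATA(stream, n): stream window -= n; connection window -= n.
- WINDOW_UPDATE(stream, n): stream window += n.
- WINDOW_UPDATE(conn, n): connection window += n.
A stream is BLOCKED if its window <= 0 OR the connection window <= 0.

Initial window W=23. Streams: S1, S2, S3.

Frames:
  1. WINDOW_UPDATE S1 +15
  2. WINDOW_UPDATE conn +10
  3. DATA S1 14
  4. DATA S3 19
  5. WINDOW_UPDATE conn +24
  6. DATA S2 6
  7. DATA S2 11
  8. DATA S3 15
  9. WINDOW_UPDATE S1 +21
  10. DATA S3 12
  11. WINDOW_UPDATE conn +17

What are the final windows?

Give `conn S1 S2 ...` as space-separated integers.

Op 1: conn=23 S1=38 S2=23 S3=23 blocked=[]
Op 2: conn=33 S1=38 S2=23 S3=23 blocked=[]
Op 3: conn=19 S1=24 S2=23 S3=23 blocked=[]
Op 4: conn=0 S1=24 S2=23 S3=4 blocked=[1, 2, 3]
Op 5: conn=24 S1=24 S2=23 S3=4 blocked=[]
Op 6: conn=18 S1=24 S2=17 S3=4 blocked=[]
Op 7: conn=7 S1=24 S2=6 S3=4 blocked=[]
Op 8: conn=-8 S1=24 S2=6 S3=-11 blocked=[1, 2, 3]
Op 9: conn=-8 S1=45 S2=6 S3=-11 blocked=[1, 2, 3]
Op 10: conn=-20 S1=45 S2=6 S3=-23 blocked=[1, 2, 3]
Op 11: conn=-3 S1=45 S2=6 S3=-23 blocked=[1, 2, 3]

Answer: -3 45 6 -23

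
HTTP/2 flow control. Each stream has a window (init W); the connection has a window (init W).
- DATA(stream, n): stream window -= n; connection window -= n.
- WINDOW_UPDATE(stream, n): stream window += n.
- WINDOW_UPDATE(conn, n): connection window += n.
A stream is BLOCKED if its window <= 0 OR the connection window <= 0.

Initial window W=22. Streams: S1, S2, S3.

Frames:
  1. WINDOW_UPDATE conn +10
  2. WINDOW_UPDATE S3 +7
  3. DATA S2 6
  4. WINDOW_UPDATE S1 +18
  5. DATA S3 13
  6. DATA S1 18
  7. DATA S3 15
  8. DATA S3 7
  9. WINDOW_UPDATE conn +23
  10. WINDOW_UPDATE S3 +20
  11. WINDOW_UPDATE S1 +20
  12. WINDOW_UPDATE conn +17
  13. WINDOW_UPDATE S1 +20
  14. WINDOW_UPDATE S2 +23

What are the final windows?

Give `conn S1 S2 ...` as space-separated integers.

Answer: 13 62 39 14

Derivation:
Op 1: conn=32 S1=22 S2=22 S3=22 blocked=[]
Op 2: conn=32 S1=22 S2=22 S3=29 blocked=[]
Op 3: conn=26 S1=22 S2=16 S3=29 blocked=[]
Op 4: conn=26 S1=40 S2=16 S3=29 blocked=[]
Op 5: conn=13 S1=40 S2=16 S3=16 blocked=[]
Op 6: conn=-5 S1=22 S2=16 S3=16 blocked=[1, 2, 3]
Op 7: conn=-20 S1=22 S2=16 S3=1 blocked=[1, 2, 3]
Op 8: conn=-27 S1=22 S2=16 S3=-6 blocked=[1, 2, 3]
Op 9: conn=-4 S1=22 S2=16 S3=-6 blocked=[1, 2, 3]
Op 10: conn=-4 S1=22 S2=16 S3=14 blocked=[1, 2, 3]
Op 11: conn=-4 S1=42 S2=16 S3=14 blocked=[1, 2, 3]
Op 12: conn=13 S1=42 S2=16 S3=14 blocked=[]
Op 13: conn=13 S1=62 S2=16 S3=14 blocked=[]
Op 14: conn=13 S1=62 S2=39 S3=14 blocked=[]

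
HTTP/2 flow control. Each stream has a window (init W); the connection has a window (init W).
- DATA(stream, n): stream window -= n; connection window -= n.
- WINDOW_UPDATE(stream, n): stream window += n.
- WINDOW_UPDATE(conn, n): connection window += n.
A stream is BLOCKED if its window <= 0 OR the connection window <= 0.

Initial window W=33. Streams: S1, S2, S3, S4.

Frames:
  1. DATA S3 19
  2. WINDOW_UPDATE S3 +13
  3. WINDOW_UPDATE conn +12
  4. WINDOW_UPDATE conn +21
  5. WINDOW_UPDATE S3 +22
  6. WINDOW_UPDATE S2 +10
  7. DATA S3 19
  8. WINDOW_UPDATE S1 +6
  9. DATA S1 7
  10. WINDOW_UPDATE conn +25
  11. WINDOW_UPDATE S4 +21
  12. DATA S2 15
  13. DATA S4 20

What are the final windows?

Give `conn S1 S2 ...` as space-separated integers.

Op 1: conn=14 S1=33 S2=33 S3=14 S4=33 blocked=[]
Op 2: conn=14 S1=33 S2=33 S3=27 S4=33 blocked=[]
Op 3: conn=26 S1=33 S2=33 S3=27 S4=33 blocked=[]
Op 4: conn=47 S1=33 S2=33 S3=27 S4=33 blocked=[]
Op 5: conn=47 S1=33 S2=33 S3=49 S4=33 blocked=[]
Op 6: conn=47 S1=33 S2=43 S3=49 S4=33 blocked=[]
Op 7: conn=28 S1=33 S2=43 S3=30 S4=33 blocked=[]
Op 8: conn=28 S1=39 S2=43 S3=30 S4=33 blocked=[]
Op 9: conn=21 S1=32 S2=43 S3=30 S4=33 blocked=[]
Op 10: conn=46 S1=32 S2=43 S3=30 S4=33 blocked=[]
Op 11: conn=46 S1=32 S2=43 S3=30 S4=54 blocked=[]
Op 12: conn=31 S1=32 S2=28 S3=30 S4=54 blocked=[]
Op 13: conn=11 S1=32 S2=28 S3=30 S4=34 blocked=[]

Answer: 11 32 28 30 34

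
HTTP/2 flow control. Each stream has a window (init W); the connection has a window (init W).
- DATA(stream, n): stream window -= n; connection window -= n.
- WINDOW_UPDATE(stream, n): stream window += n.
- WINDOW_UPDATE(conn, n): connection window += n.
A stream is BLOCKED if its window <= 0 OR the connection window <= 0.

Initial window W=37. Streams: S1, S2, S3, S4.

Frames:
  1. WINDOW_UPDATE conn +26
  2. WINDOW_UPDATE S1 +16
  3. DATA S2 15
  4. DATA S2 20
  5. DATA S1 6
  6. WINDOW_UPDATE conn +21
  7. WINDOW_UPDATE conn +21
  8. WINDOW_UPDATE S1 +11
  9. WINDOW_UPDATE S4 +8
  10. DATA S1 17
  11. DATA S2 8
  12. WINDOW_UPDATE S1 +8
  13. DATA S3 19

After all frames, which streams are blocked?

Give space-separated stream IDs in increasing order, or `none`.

Op 1: conn=63 S1=37 S2=37 S3=37 S4=37 blocked=[]
Op 2: conn=63 S1=53 S2=37 S3=37 S4=37 blocked=[]
Op 3: conn=48 S1=53 S2=22 S3=37 S4=37 blocked=[]
Op 4: conn=28 S1=53 S2=2 S3=37 S4=37 blocked=[]
Op 5: conn=22 S1=47 S2=2 S3=37 S4=37 blocked=[]
Op 6: conn=43 S1=47 S2=2 S3=37 S4=37 blocked=[]
Op 7: conn=64 S1=47 S2=2 S3=37 S4=37 blocked=[]
Op 8: conn=64 S1=58 S2=2 S3=37 S4=37 blocked=[]
Op 9: conn=64 S1=58 S2=2 S3=37 S4=45 blocked=[]
Op 10: conn=47 S1=41 S2=2 S3=37 S4=45 blocked=[]
Op 11: conn=39 S1=41 S2=-6 S3=37 S4=45 blocked=[2]
Op 12: conn=39 S1=49 S2=-6 S3=37 S4=45 blocked=[2]
Op 13: conn=20 S1=49 S2=-6 S3=18 S4=45 blocked=[2]

Answer: S2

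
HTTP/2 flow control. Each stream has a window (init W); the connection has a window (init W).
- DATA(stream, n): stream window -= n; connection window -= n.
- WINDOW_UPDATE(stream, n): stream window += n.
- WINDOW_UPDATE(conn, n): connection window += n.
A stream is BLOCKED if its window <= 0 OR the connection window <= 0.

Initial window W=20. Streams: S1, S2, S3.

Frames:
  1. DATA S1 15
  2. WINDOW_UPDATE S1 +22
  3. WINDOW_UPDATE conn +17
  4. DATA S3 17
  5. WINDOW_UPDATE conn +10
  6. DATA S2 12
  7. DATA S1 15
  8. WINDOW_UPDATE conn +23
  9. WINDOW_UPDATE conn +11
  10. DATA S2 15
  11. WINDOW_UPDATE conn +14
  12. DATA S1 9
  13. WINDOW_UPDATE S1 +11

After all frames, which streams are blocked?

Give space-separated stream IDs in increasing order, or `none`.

Answer: S2

Derivation:
Op 1: conn=5 S1=5 S2=20 S3=20 blocked=[]
Op 2: conn=5 S1=27 S2=20 S3=20 blocked=[]
Op 3: conn=22 S1=27 S2=20 S3=20 blocked=[]
Op 4: conn=5 S1=27 S2=20 S3=3 blocked=[]
Op 5: conn=15 S1=27 S2=20 S3=3 blocked=[]
Op 6: conn=3 S1=27 S2=8 S3=3 blocked=[]
Op 7: conn=-12 S1=12 S2=8 S3=3 blocked=[1, 2, 3]
Op 8: conn=11 S1=12 S2=8 S3=3 blocked=[]
Op 9: conn=22 S1=12 S2=8 S3=3 blocked=[]
Op 10: conn=7 S1=12 S2=-7 S3=3 blocked=[2]
Op 11: conn=21 S1=12 S2=-7 S3=3 blocked=[2]
Op 12: conn=12 S1=3 S2=-7 S3=3 blocked=[2]
Op 13: conn=12 S1=14 S2=-7 S3=3 blocked=[2]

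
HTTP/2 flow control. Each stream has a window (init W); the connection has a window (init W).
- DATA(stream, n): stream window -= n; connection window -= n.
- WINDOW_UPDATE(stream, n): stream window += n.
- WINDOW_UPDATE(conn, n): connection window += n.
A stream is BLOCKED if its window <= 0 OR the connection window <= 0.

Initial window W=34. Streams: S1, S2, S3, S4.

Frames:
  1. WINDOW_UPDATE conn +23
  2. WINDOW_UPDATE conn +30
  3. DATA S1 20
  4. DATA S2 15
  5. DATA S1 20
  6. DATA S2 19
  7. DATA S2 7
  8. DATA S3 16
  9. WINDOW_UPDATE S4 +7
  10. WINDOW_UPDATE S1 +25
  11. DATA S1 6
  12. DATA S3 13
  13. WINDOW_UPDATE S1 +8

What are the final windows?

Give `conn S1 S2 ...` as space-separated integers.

Answer: -29 21 -7 5 41

Derivation:
Op 1: conn=57 S1=34 S2=34 S3=34 S4=34 blocked=[]
Op 2: conn=87 S1=34 S2=34 S3=34 S4=34 blocked=[]
Op 3: conn=67 S1=14 S2=34 S3=34 S4=34 blocked=[]
Op 4: conn=52 S1=14 S2=19 S3=34 S4=34 blocked=[]
Op 5: conn=32 S1=-6 S2=19 S3=34 S4=34 blocked=[1]
Op 6: conn=13 S1=-6 S2=0 S3=34 S4=34 blocked=[1, 2]
Op 7: conn=6 S1=-6 S2=-7 S3=34 S4=34 blocked=[1, 2]
Op 8: conn=-10 S1=-6 S2=-7 S3=18 S4=34 blocked=[1, 2, 3, 4]
Op 9: conn=-10 S1=-6 S2=-7 S3=18 S4=41 blocked=[1, 2, 3, 4]
Op 10: conn=-10 S1=19 S2=-7 S3=18 S4=41 blocked=[1, 2, 3, 4]
Op 11: conn=-16 S1=13 S2=-7 S3=18 S4=41 blocked=[1, 2, 3, 4]
Op 12: conn=-29 S1=13 S2=-7 S3=5 S4=41 blocked=[1, 2, 3, 4]
Op 13: conn=-29 S1=21 S2=-7 S3=5 S4=41 blocked=[1, 2, 3, 4]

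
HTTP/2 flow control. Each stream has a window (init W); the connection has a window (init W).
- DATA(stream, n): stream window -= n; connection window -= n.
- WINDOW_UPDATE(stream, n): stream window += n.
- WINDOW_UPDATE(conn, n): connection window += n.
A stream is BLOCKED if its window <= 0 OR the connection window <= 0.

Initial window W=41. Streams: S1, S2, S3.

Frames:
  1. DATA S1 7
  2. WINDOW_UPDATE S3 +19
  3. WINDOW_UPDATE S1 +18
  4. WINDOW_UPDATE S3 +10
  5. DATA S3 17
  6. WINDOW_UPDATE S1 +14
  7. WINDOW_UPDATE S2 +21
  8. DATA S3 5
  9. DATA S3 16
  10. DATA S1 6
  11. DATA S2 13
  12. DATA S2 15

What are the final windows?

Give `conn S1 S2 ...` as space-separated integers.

Op 1: conn=34 S1=34 S2=41 S3=41 blocked=[]
Op 2: conn=34 S1=34 S2=41 S3=60 blocked=[]
Op 3: conn=34 S1=52 S2=41 S3=60 blocked=[]
Op 4: conn=34 S1=52 S2=41 S3=70 blocked=[]
Op 5: conn=17 S1=52 S2=41 S3=53 blocked=[]
Op 6: conn=17 S1=66 S2=41 S3=53 blocked=[]
Op 7: conn=17 S1=66 S2=62 S3=53 blocked=[]
Op 8: conn=12 S1=66 S2=62 S3=48 blocked=[]
Op 9: conn=-4 S1=66 S2=62 S3=32 blocked=[1, 2, 3]
Op 10: conn=-10 S1=60 S2=62 S3=32 blocked=[1, 2, 3]
Op 11: conn=-23 S1=60 S2=49 S3=32 blocked=[1, 2, 3]
Op 12: conn=-38 S1=60 S2=34 S3=32 blocked=[1, 2, 3]

Answer: -38 60 34 32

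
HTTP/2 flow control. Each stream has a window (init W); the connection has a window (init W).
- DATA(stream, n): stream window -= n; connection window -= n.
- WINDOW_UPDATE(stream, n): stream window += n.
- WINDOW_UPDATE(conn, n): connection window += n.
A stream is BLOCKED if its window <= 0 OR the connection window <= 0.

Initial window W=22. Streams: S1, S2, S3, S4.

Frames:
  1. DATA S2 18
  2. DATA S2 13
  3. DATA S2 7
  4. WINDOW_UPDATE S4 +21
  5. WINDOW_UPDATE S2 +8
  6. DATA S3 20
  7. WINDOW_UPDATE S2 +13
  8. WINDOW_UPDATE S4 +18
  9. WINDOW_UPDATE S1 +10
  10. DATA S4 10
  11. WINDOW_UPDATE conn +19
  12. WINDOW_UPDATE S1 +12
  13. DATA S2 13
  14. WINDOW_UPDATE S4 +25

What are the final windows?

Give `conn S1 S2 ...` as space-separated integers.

Op 1: conn=4 S1=22 S2=4 S3=22 S4=22 blocked=[]
Op 2: conn=-9 S1=22 S2=-9 S3=22 S4=22 blocked=[1, 2, 3, 4]
Op 3: conn=-16 S1=22 S2=-16 S3=22 S4=22 blocked=[1, 2, 3, 4]
Op 4: conn=-16 S1=22 S2=-16 S3=22 S4=43 blocked=[1, 2, 3, 4]
Op 5: conn=-16 S1=22 S2=-8 S3=22 S4=43 blocked=[1, 2, 3, 4]
Op 6: conn=-36 S1=22 S2=-8 S3=2 S4=43 blocked=[1, 2, 3, 4]
Op 7: conn=-36 S1=22 S2=5 S3=2 S4=43 blocked=[1, 2, 3, 4]
Op 8: conn=-36 S1=22 S2=5 S3=2 S4=61 blocked=[1, 2, 3, 4]
Op 9: conn=-36 S1=32 S2=5 S3=2 S4=61 blocked=[1, 2, 3, 4]
Op 10: conn=-46 S1=32 S2=5 S3=2 S4=51 blocked=[1, 2, 3, 4]
Op 11: conn=-27 S1=32 S2=5 S3=2 S4=51 blocked=[1, 2, 3, 4]
Op 12: conn=-27 S1=44 S2=5 S3=2 S4=51 blocked=[1, 2, 3, 4]
Op 13: conn=-40 S1=44 S2=-8 S3=2 S4=51 blocked=[1, 2, 3, 4]
Op 14: conn=-40 S1=44 S2=-8 S3=2 S4=76 blocked=[1, 2, 3, 4]

Answer: -40 44 -8 2 76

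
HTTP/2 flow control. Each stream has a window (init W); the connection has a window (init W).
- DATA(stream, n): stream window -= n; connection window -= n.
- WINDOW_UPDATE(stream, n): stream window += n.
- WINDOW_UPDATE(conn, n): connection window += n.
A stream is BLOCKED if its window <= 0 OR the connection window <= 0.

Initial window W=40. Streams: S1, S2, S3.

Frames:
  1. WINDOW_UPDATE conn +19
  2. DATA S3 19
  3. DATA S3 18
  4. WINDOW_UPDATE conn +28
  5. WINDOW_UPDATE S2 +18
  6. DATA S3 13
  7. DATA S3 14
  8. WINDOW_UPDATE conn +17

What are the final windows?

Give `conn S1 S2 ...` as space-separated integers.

Op 1: conn=59 S1=40 S2=40 S3=40 blocked=[]
Op 2: conn=40 S1=40 S2=40 S3=21 blocked=[]
Op 3: conn=22 S1=40 S2=40 S3=3 blocked=[]
Op 4: conn=50 S1=40 S2=40 S3=3 blocked=[]
Op 5: conn=50 S1=40 S2=58 S3=3 blocked=[]
Op 6: conn=37 S1=40 S2=58 S3=-10 blocked=[3]
Op 7: conn=23 S1=40 S2=58 S3=-24 blocked=[3]
Op 8: conn=40 S1=40 S2=58 S3=-24 blocked=[3]

Answer: 40 40 58 -24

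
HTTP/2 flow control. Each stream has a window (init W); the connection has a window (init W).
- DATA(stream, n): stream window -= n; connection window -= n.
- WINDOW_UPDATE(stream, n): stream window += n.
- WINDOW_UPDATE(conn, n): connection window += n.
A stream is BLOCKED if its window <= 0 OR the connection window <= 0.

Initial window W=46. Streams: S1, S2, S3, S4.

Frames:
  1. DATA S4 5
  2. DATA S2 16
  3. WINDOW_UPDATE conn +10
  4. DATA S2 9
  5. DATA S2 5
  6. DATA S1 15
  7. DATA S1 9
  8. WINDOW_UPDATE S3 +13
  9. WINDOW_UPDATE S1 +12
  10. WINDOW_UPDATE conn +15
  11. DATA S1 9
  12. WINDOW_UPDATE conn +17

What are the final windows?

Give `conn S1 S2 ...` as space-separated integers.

Answer: 20 25 16 59 41

Derivation:
Op 1: conn=41 S1=46 S2=46 S3=46 S4=41 blocked=[]
Op 2: conn=25 S1=46 S2=30 S3=46 S4=41 blocked=[]
Op 3: conn=35 S1=46 S2=30 S3=46 S4=41 blocked=[]
Op 4: conn=26 S1=46 S2=21 S3=46 S4=41 blocked=[]
Op 5: conn=21 S1=46 S2=16 S3=46 S4=41 blocked=[]
Op 6: conn=6 S1=31 S2=16 S3=46 S4=41 blocked=[]
Op 7: conn=-3 S1=22 S2=16 S3=46 S4=41 blocked=[1, 2, 3, 4]
Op 8: conn=-3 S1=22 S2=16 S3=59 S4=41 blocked=[1, 2, 3, 4]
Op 9: conn=-3 S1=34 S2=16 S3=59 S4=41 blocked=[1, 2, 3, 4]
Op 10: conn=12 S1=34 S2=16 S3=59 S4=41 blocked=[]
Op 11: conn=3 S1=25 S2=16 S3=59 S4=41 blocked=[]
Op 12: conn=20 S1=25 S2=16 S3=59 S4=41 blocked=[]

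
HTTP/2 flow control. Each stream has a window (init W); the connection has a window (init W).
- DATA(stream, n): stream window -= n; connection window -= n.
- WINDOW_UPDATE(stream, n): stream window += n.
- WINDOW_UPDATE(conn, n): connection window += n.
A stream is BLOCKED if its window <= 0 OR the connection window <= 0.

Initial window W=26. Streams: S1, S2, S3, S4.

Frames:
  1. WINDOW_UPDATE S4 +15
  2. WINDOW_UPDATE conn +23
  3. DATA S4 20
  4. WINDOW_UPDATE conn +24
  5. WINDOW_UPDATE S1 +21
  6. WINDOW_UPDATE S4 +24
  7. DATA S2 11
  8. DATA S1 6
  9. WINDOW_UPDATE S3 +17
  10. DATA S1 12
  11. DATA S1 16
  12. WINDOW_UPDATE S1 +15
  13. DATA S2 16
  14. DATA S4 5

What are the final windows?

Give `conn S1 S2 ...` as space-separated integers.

Op 1: conn=26 S1=26 S2=26 S3=26 S4=41 blocked=[]
Op 2: conn=49 S1=26 S2=26 S3=26 S4=41 blocked=[]
Op 3: conn=29 S1=26 S2=26 S3=26 S4=21 blocked=[]
Op 4: conn=53 S1=26 S2=26 S3=26 S4=21 blocked=[]
Op 5: conn=53 S1=47 S2=26 S3=26 S4=21 blocked=[]
Op 6: conn=53 S1=47 S2=26 S3=26 S4=45 blocked=[]
Op 7: conn=42 S1=47 S2=15 S3=26 S4=45 blocked=[]
Op 8: conn=36 S1=41 S2=15 S3=26 S4=45 blocked=[]
Op 9: conn=36 S1=41 S2=15 S3=43 S4=45 blocked=[]
Op 10: conn=24 S1=29 S2=15 S3=43 S4=45 blocked=[]
Op 11: conn=8 S1=13 S2=15 S3=43 S4=45 blocked=[]
Op 12: conn=8 S1=28 S2=15 S3=43 S4=45 blocked=[]
Op 13: conn=-8 S1=28 S2=-1 S3=43 S4=45 blocked=[1, 2, 3, 4]
Op 14: conn=-13 S1=28 S2=-1 S3=43 S4=40 blocked=[1, 2, 3, 4]

Answer: -13 28 -1 43 40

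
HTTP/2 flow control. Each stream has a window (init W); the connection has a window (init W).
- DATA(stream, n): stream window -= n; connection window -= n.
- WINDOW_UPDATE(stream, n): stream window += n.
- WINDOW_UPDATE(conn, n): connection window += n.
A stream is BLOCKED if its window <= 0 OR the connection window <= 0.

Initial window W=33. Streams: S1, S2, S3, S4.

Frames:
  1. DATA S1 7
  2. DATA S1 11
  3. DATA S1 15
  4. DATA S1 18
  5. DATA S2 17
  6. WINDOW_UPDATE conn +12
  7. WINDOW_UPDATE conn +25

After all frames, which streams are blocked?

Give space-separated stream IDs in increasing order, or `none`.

Op 1: conn=26 S1=26 S2=33 S3=33 S4=33 blocked=[]
Op 2: conn=15 S1=15 S2=33 S3=33 S4=33 blocked=[]
Op 3: conn=0 S1=0 S2=33 S3=33 S4=33 blocked=[1, 2, 3, 4]
Op 4: conn=-18 S1=-18 S2=33 S3=33 S4=33 blocked=[1, 2, 3, 4]
Op 5: conn=-35 S1=-18 S2=16 S3=33 S4=33 blocked=[1, 2, 3, 4]
Op 6: conn=-23 S1=-18 S2=16 S3=33 S4=33 blocked=[1, 2, 3, 4]
Op 7: conn=2 S1=-18 S2=16 S3=33 S4=33 blocked=[1]

Answer: S1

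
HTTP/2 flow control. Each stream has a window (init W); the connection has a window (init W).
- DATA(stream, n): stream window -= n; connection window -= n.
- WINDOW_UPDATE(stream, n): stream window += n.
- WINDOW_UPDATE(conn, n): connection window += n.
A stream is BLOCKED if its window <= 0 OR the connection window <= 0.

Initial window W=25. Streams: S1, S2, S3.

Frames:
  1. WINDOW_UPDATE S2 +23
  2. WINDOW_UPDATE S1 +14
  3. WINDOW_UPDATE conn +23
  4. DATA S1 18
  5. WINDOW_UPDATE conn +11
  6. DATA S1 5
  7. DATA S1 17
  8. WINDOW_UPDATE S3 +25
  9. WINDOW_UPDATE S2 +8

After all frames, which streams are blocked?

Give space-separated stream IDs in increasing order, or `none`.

Answer: S1

Derivation:
Op 1: conn=25 S1=25 S2=48 S3=25 blocked=[]
Op 2: conn=25 S1=39 S2=48 S3=25 blocked=[]
Op 3: conn=48 S1=39 S2=48 S3=25 blocked=[]
Op 4: conn=30 S1=21 S2=48 S3=25 blocked=[]
Op 5: conn=41 S1=21 S2=48 S3=25 blocked=[]
Op 6: conn=36 S1=16 S2=48 S3=25 blocked=[]
Op 7: conn=19 S1=-1 S2=48 S3=25 blocked=[1]
Op 8: conn=19 S1=-1 S2=48 S3=50 blocked=[1]
Op 9: conn=19 S1=-1 S2=56 S3=50 blocked=[1]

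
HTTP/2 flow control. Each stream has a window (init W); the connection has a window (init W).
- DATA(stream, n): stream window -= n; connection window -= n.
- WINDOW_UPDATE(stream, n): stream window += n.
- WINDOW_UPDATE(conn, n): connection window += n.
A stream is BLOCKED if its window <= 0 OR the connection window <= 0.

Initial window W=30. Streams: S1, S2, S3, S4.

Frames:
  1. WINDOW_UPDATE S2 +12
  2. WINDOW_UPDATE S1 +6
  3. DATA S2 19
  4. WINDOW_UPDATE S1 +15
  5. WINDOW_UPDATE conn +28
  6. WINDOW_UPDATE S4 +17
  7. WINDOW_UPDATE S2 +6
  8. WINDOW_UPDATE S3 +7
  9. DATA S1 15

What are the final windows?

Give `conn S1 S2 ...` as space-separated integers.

Op 1: conn=30 S1=30 S2=42 S3=30 S4=30 blocked=[]
Op 2: conn=30 S1=36 S2=42 S3=30 S4=30 blocked=[]
Op 3: conn=11 S1=36 S2=23 S3=30 S4=30 blocked=[]
Op 4: conn=11 S1=51 S2=23 S3=30 S4=30 blocked=[]
Op 5: conn=39 S1=51 S2=23 S3=30 S4=30 blocked=[]
Op 6: conn=39 S1=51 S2=23 S3=30 S4=47 blocked=[]
Op 7: conn=39 S1=51 S2=29 S3=30 S4=47 blocked=[]
Op 8: conn=39 S1=51 S2=29 S3=37 S4=47 blocked=[]
Op 9: conn=24 S1=36 S2=29 S3=37 S4=47 blocked=[]

Answer: 24 36 29 37 47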